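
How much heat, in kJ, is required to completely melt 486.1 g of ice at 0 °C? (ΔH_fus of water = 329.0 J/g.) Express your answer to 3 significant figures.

q = 160 kJ

q = m × ΔH_fus = 486.1 × 329.0 = 159900 J = 160 kJ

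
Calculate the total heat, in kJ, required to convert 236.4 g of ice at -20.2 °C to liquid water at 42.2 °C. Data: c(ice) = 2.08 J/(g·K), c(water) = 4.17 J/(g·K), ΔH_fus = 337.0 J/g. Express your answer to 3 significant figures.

q = 131 kJ

q1 (heat ice -20.2→0.0 °C): 236.4 × 2.08 × 20.2 = 9933 J
q2 (melt at 0 °C): 236.4 × 337.0 = 79667 J
q3 (heat water 0.0→42.2 °C): 236.4 × 4.17 × 42.2 = 41600 J
Total: 9933 + 79667 + 41600 = 131200 J = 131 kJ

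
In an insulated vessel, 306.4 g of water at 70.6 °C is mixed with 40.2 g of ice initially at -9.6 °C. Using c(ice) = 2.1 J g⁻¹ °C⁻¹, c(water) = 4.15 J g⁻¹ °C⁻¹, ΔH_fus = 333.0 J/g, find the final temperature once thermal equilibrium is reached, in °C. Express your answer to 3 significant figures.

Heat to bring ice to 0 °C and melt it: q₁ = 40.2×2.1×9.6 + 40.2×333.0 = 14197 J
Heat the water can supply cooling to 0 °C: 306.4×4.15×70.6 = 89772.1 J > q₁, so all ice melts.
Energy balance: 306.4×4.15×(70.6 − T) = 14197 + 40.2×4.15×(T − 0)
1271.56(70.6 − T) = 14197 + 166.83 T
89772.1 − 14197 = 1438.39 T
T = 75575.1 / 1438.39 = 52.54 °C

T_f = 52.5 °C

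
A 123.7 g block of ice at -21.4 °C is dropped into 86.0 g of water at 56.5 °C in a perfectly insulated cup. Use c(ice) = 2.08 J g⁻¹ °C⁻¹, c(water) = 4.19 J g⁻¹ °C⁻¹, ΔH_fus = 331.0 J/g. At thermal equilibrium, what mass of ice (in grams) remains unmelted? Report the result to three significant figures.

m_ice remaining = 78.8 g

Heat to warm all ice to 0 °C: 123.7×2.08×21.4 = 5506.1 J
Heat released by water cooling to 0 °C: 86.0×4.19×56.5 = 20359 J
20359 J < 5506.1 + 123.7×331.0 = 46450.8 J, so not all ice melts; final T = 0 °C.
Heat left for melting: 20359 − 5506.1 = 14852.9 J
Mass melted = 14852.9 / 331.0 = 44.87 g
Ice remaining = 123.7 − 44.87 = 78.83 g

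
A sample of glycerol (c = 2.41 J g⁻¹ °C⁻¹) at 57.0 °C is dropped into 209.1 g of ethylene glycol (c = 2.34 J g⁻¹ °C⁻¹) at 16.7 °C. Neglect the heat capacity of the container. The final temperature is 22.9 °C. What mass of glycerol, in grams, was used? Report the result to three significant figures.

m = 36.9 g

q_gained = (209.1 × 2.34) × (22.9 − 16.7) = 3034 J
q_lost = m × 2.41 × (57.0 − 22.9) = 82.181 m
m = 3034 / 82.181 = 36.9 g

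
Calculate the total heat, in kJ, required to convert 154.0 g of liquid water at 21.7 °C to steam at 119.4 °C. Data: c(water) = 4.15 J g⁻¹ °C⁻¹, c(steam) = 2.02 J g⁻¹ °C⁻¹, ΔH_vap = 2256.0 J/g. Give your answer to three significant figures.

q1 (heat water 21.7→100.0 °C): 154.0 × 4.15 × 78.3 = 50042 J
q2 (vaporize at 100 °C): 154.0 × 2256.0 = 347424 J
q3 (heat steam 100.0→119.4 °C): 154.0 × 2.02 × 19.4 = 6035 J
Total: 50042 + 347424 + 6035 = 403501 J = 404 kJ

q = 404 kJ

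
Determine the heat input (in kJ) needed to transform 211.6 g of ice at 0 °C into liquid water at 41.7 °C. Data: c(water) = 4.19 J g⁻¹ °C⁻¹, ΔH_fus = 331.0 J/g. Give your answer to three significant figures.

q1 (melt at 0 °C): 211.6 × 331.0 = 70040 J
q2 (heat water 0.0→41.7 °C): 211.6 × 4.19 × 41.7 = 36971 J
Total: 70040 + 36971 = 107011 J = 107 kJ

q = 107 kJ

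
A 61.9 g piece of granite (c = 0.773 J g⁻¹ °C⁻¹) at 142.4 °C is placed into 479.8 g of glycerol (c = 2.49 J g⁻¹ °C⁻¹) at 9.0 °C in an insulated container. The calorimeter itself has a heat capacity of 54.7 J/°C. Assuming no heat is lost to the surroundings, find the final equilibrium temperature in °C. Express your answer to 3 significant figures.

Heat lost by granite = heat gained by glycerol + calorimeter.
(61.9)(0.773)(142.4 − T) = [(479.8)(2.49) + 54.7](T − 9.0)
47.8487 (142.4 − T) = 1249.402 (T − 9.0)
6813.7 − 47.8487 T = 1249.402 T − 11245
18058.7 = 1297.2507 T
T = 13.92 °C

T_f = 13.9 °C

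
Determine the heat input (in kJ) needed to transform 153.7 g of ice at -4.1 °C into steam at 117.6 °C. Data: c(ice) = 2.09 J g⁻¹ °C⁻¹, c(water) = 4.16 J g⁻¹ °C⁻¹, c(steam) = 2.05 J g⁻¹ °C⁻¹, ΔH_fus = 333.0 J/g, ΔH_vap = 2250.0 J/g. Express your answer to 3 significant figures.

q1 (heat ice -4.1→0.0 °C): 153.7 × 2.09 × 4.1 = 1317 J
q2 (melt at 0 °C): 153.7 × 333.0 = 51182 J
q3 (heat water 0.0→100.0 °C): 153.7 × 4.16 × 100.0 = 63939 J
q4 (vaporize at 100 °C): 153.7 × 2250.0 = 345825 J
q5 (heat steam 100.0→117.6 °C): 153.7 × 2.05 × 17.6 = 5545 J
Total: 1317 + 51182 + 63939 + 345825 + 5545 = 467808 J = 468 kJ

q = 468 kJ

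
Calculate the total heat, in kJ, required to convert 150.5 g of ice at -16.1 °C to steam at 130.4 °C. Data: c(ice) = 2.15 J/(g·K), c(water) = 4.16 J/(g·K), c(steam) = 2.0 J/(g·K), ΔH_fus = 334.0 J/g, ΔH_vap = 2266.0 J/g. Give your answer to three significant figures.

q1 (heat ice -16.1→0.0 °C): 150.5 × 2.15 × 16.1 = 5210 J
q2 (melt at 0 °C): 150.5 × 334.0 = 50267 J
q3 (heat water 0.0→100.0 °C): 150.5 × 4.16 × 100.0 = 62608 J
q4 (vaporize at 100 °C): 150.5 × 2266.0 = 341033 J
q5 (heat steam 100.0→130.4 °C): 150.5 × 2.0 × 30.4 = 9150 J
Total: 5210 + 50267 + 62608 + 341033 + 9150 = 468268 J = 468 kJ

q = 468 kJ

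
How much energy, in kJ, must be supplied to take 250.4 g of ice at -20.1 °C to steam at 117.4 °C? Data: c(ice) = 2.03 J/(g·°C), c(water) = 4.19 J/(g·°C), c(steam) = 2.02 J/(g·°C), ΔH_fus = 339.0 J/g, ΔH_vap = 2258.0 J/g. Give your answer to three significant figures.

q1 (heat ice -20.1→0.0 °C): 250.4 × 2.03 × 20.1 = 10217 J
q2 (melt at 0 °C): 250.4 × 339.0 = 84886 J
q3 (heat water 0.0→100.0 °C): 250.4 × 4.19 × 100.0 = 104918 J
q4 (vaporize at 100 °C): 250.4 × 2258.0 = 565403 J
q5 (heat steam 100.0→117.4 °C): 250.4 × 2.02 × 17.4 = 8801 J
Total: 10217 + 84886 + 104918 + 565403 + 8801 = 774225 J = 774 kJ

q = 774 kJ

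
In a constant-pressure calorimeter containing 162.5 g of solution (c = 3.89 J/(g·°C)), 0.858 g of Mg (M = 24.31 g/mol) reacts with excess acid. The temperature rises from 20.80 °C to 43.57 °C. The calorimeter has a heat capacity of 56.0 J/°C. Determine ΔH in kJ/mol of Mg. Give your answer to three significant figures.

|ΔT| = |43.57 − 20.80| = 22.77 °C
|q_surr| = (162.5 × 3.89 + 56.0) × 22.77 = 688.125 × 22.77 = 15670 J
n(Mg) = 0.858 / 24.31 = 0.03529 mol
Temperature rose, so q_rxn = −|q_surr| = -15.67 kJ
ΔH = q_rxn / n = -444.0 kJ/mol

ΔH = -444 kJ/mol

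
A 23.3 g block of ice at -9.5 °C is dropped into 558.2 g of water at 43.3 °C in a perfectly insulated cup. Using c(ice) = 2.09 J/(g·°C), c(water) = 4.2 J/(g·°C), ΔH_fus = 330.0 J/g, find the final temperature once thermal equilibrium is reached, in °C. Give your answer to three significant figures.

Heat to bring ice to 0 °C and melt it: q₁ = 23.3×2.09×9.5 + 23.3×330.0 = 8151.6 J
Heat the water can supply cooling to 0 °C: 558.2×4.2×43.3 = 101514 J > q₁, so all ice melts.
Energy balance: 558.2×4.2×(43.3 − T) = 8151.6 + 23.3×4.2×(T − 0)
2344.44(43.3 − T) = 8151.6 + 97.86 T
101514 − 8151.6 = 2442.30 T
T = 93362.4 / 2442.30 = 38.23 °C

T_f = 38.2 °C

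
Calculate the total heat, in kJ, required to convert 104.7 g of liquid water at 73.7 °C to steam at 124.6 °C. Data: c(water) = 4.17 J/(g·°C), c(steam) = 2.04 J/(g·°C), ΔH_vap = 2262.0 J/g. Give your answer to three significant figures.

q = 254 kJ

q1 (heat water 73.7→100.0 °C): 104.7 × 4.17 × 26.3 = 11483 J
q2 (vaporize at 100 °C): 104.7 × 2262.0 = 236831 J
q3 (heat steam 100.0→124.6 °C): 104.7 × 2.04 × 24.6 = 5254 J
Total: 11483 + 236831 + 5254 = 253568 J = 254 kJ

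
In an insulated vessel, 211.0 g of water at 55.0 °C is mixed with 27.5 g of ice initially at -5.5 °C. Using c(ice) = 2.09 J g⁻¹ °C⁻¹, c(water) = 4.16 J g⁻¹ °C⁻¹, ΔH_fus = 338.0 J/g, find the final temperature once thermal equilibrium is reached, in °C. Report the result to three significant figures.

T_f = 39.0 °C

Heat to bring ice to 0 °C and melt it: q₁ = 27.5×2.09×5.5 + 27.5×338.0 = 9611.1 J
Heat the water can supply cooling to 0 °C: 211.0×4.16×55.0 = 48276.8 J > q₁, so all ice melts.
Energy balance: 211.0×4.16×(55.0 − T) = 9611.1 + 27.5×4.16×(T − 0)
877.76(55.0 − T) = 9611.1 + 114.4 T
48276.8 − 9611.1 = 992.16 T
T = 38665.7 / 992.16 = 38.97 °C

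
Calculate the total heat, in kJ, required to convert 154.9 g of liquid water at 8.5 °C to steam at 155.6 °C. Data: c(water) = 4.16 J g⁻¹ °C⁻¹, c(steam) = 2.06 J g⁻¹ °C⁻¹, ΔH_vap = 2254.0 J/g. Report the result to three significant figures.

q1 (heat water 8.5→100.0 °C): 154.9 × 4.16 × 91.5 = 58961 J
q2 (vaporize at 100 °C): 154.9 × 2254.0 = 349145 J
q3 (heat steam 100.0→155.6 °C): 154.9 × 2.06 × 55.6 = 17742 J
Total: 58961 + 349145 + 17742 = 425848 J = 426 kJ

q = 426 kJ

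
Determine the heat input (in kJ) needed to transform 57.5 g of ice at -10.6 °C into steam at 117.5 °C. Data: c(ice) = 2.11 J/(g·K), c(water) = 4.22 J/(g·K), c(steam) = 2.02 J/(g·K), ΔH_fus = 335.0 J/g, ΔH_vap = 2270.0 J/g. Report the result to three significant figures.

q1 (heat ice -10.6→0.0 °C): 57.5 × 2.11 × 10.6 = 1286 J
q2 (melt at 0 °C): 57.5 × 335.0 = 19263 J
q3 (heat water 0.0→100.0 °C): 57.5 × 4.22 × 100.0 = 24265 J
q4 (vaporize at 100 °C): 57.5 × 2270.0 = 130525 J
q5 (heat steam 100.0→117.5 °C): 57.5 × 2.02 × 17.5 = 2033 J
Total: 1286 + 19263 + 24265 + 130525 + 2033 = 177372 J = 177 kJ

q = 177 kJ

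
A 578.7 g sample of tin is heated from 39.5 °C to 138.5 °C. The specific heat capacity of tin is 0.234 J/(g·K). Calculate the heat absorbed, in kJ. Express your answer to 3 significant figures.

q = 13.4 kJ

q = m c ΔT = 578.7 × 0.234 × (138.5 − 39.5)
q = 578.7 × 0.234 × 99.0 = 13410 J = 13.4 kJ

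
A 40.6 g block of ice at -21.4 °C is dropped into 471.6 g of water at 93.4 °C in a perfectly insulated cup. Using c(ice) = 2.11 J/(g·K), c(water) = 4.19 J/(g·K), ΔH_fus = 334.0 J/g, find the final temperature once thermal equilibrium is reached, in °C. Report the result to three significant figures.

Heat to bring ice to 0 °C and melt it: q₁ = 40.6×2.11×21.4 + 40.6×334.0 = 15394 J
Heat the water can supply cooling to 0 °C: 471.6×4.19×93.4 = 184559 J > q₁, so all ice melts.
Energy balance: 471.6×4.19×(93.4 − T) = 15394 + 40.6×4.19×(T − 0)
1976.004(93.4 − T) = 15394 + 170.114 T
184559 − 15394 = 2146.118 T
T = 169165 / 2146.118 = 78.82 °C

T_f = 78.8 °C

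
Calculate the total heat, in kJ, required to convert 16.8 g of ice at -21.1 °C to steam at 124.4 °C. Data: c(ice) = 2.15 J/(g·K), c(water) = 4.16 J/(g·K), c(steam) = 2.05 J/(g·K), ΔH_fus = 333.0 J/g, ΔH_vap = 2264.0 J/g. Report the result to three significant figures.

q1 (heat ice -21.1→0.0 °C): 16.8 × 2.15 × 21.1 = 762 J
q2 (melt at 0 °C): 16.8 × 333.0 = 5594 J
q3 (heat water 0.0→100.0 °C): 16.8 × 4.16 × 100.0 = 6989 J
q4 (vaporize at 100 °C): 16.8 × 2264.0 = 38035 J
q5 (heat steam 100.0→124.4 °C): 16.8 × 2.05 × 24.4 = 840 J
Total: 762 + 5594 + 6989 + 38035 + 840 = 52220 J = 52.2 kJ

q = 52.2 kJ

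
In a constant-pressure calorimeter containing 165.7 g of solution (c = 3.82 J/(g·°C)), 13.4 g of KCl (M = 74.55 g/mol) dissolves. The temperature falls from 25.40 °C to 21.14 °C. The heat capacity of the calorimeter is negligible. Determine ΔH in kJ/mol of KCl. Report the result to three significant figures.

ΔH = 15.0 kJ/mol

|ΔT| = |21.14 − 25.40| = 4.26 °C
|q_surr| = (165.7 × 3.82) × 4.26 = 632.974 × 4.26 = 2696 J
n(KCl) = 13.4 / 74.55 = 0.1797 mol
Temperature fell, so q_rxn = +|q_surr| = 2.696 kJ
ΔH = q_rxn / n = 15.00 kJ/mol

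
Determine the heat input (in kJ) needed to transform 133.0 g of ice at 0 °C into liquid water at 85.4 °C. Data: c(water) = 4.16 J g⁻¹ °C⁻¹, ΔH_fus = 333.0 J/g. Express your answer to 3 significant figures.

q1 (melt at 0 °C): 133.0 × 333.0 = 44289 J
q2 (heat water 0.0→85.4 °C): 133.0 × 4.16 × 85.4 = 47250 J
Total: 44289 + 47250 = 91539 J = 91.5 kJ

q = 91.5 kJ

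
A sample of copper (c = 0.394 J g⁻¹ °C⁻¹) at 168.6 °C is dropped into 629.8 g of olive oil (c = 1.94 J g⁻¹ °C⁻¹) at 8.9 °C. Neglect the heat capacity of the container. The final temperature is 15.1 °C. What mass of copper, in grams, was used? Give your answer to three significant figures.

q_gained = (629.8 × 1.94) × (15.1 − 8.9) = 7575 J
q_lost = m × 0.394 × (168.6 − 15.1) = 60.479 m
m = 7575 / 60.479 = 125 g

m = 125 g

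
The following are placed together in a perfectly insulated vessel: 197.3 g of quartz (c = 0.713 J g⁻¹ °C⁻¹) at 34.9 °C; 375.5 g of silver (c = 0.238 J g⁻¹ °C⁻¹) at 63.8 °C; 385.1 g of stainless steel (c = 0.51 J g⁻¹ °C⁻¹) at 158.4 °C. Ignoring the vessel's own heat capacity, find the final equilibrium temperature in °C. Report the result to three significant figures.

T_f = 97.8 °C

Σ mᵢcᵢ(T − Tᵢ) = 0  ⇒  T = Σ mᵢcᵢTᵢ / Σ mᵢcᵢ
Σ mᵢcᵢ = 197.3×0.713 + 375.5×0.238 + 385.1×0.51 = 426.4449
Σ mᵢcᵢTᵢ = 140.6749×34.9 + 89.369×63.8 + 196.401×158.4 = 41721
T = 41721 / 426.4449 = 97.83 °C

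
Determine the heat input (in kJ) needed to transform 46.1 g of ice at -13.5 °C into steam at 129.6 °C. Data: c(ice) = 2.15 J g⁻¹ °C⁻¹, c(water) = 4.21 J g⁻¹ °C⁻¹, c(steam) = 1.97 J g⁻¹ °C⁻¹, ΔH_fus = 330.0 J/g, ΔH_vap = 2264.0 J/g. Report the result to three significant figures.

q = 143 kJ

q1 (heat ice -13.5→0.0 °C): 46.1 × 2.15 × 13.5 = 1338 J
q2 (melt at 0 °C): 46.1 × 330.0 = 15213 J
q3 (heat water 0.0→100.0 °C): 46.1 × 4.21 × 100.0 = 19408 J
q4 (vaporize at 100 °C): 46.1 × 2264.0 = 104370 J
q5 (heat steam 100.0→129.6 °C): 46.1 × 1.97 × 29.6 = 2688 J
Total: 1338 + 15213 + 19408 + 104370 + 2688 = 143017 J = 143 kJ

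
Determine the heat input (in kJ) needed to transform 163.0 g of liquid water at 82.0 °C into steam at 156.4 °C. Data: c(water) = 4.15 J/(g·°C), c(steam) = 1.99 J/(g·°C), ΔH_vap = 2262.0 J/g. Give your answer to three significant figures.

q1 (heat water 82.0→100.0 °C): 163.0 × 4.15 × 18.0 = 12176 J
q2 (vaporize at 100 °C): 163.0 × 2262.0 = 368706 J
q3 (heat steam 100.0→156.4 °C): 163.0 × 1.99 × 56.4 = 18294 J
Total: 12176 + 368706 + 18294 = 399176 J = 399 kJ

q = 399 kJ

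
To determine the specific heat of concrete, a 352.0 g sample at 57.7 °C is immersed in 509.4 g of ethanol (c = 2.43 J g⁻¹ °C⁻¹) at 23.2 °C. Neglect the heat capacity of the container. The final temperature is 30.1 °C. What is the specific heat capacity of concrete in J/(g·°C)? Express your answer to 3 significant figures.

q_gained = (509.4 × 2.43) × (30.1 − 23.2) = 8541 J
q_lost = 352.0 × c × (57.7 − 30.1) = 9715.2 c
Set equal: c = 8541 / 9715.2 = 0.879 J/(g·°C)

c = 0.879 J/(g·°C)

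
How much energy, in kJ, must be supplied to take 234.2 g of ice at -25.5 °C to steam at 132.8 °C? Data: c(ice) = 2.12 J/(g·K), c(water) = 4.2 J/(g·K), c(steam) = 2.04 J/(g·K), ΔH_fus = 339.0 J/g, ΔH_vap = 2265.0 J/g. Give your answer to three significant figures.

q1 (heat ice -25.5→0.0 °C): 234.2 × 2.12 × 25.5 = 12661 J
q2 (melt at 0 °C): 234.2 × 339.0 = 79394 J
q3 (heat water 0.0→100.0 °C): 234.2 × 4.2 × 100.0 = 98364 J
q4 (vaporize at 100 °C): 234.2 × 2265.0 = 530463 J
q5 (heat steam 100.0→132.8 °C): 234.2 × 2.04 × 32.8 = 15671 J
Total: 12661 + 79394 + 98364 + 530463 + 15671 = 736553 J = 737 kJ

q = 737 kJ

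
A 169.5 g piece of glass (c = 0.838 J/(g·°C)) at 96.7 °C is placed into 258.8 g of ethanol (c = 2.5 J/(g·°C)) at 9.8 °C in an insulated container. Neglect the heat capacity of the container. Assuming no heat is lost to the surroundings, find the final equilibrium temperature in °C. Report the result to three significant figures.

Heat lost by glass = heat gained by ethanol.
(169.5)(0.838)(96.7 − T) = (258.8)(2.5)(T − 9.8)
142.041 (96.7 − T) = 647 (T − 9.8)
13735 − 142.041 T = 647 T − 6340.6
20075.6 = 789.041 T
T = 25.44 °C

T_f = 25.4 °C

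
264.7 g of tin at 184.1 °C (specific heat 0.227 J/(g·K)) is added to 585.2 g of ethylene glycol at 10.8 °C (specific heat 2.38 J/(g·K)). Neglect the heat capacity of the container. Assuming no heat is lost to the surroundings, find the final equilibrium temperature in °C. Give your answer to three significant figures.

T_f = 18.0 °C

Heat lost by tin = heat gained by ethylene glycol.
(264.7)(0.227)(184.1 − T) = (585.2)(2.38)(T − 10.8)
60.0869 (184.1 − T) = 1392.776 (T − 10.8)
11062 − 60.0869 T = 1392.776 T − 15042
26104 = 1452.8629 T
T = 17.97 °C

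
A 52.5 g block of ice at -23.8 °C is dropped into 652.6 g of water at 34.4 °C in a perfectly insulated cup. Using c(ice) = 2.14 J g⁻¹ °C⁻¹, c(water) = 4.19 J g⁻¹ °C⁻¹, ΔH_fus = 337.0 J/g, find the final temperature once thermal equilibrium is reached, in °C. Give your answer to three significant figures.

T_f = 24.9 °C

Heat to bring ice to 0 °C and melt it: q₁ = 52.5×2.14×23.8 + 52.5×337.0 = 20366 J
Heat the water can supply cooling to 0 °C: 652.6×4.19×34.4 = 94063.2 J > q₁, so all ice melts.
Energy balance: 652.6×4.19×(34.4 − T) = 20366 + 52.5×4.19×(T − 0)
2734.394(34.4 − T) = 20366 + 219.975 T
94063.2 − 20366 = 2954.369 T
T = 73697.2 / 2954.369 = 24.945 °C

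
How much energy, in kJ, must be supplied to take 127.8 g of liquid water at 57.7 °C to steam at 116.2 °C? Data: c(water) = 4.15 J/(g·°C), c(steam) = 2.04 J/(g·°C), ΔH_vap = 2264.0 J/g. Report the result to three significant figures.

q1 (heat water 57.7→100.0 °C): 127.8 × 4.15 × 42.3 = 22435 J
q2 (vaporize at 100 °C): 127.8 × 2264.0 = 289339 J
q3 (heat steam 100.0→116.2 °C): 127.8 × 2.04 × 16.2 = 4224 J
Total: 22435 + 289339 + 4224 = 315998 J = 316 kJ

q = 316 kJ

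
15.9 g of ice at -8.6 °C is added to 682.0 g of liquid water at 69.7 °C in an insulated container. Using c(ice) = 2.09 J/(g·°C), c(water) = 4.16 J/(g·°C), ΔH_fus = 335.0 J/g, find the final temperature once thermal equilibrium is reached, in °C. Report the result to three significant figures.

T_f = 66.2 °C

Heat to bring ice to 0 °C and melt it: q₁ = 15.9×2.09×8.6 + 15.9×335.0 = 5612.3 J
Heat the water can supply cooling to 0 °C: 682.0×4.16×69.7 = 197747 J > q₁, so all ice melts.
Energy balance: 682.0×4.16×(69.7 − T) = 5612.3 + 15.9×4.16×(T − 0)
2837.12(69.7 − T) = 5612.3 + 66.144 T
197747 − 5612.3 = 2903.264 T
T = 192134.7 / 2903.264 = 66.18 °C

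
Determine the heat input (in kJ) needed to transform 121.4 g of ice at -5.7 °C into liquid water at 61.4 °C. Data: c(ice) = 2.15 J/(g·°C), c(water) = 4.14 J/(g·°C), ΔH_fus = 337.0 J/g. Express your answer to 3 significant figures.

q1 (heat ice -5.7→0.0 °C): 121.4 × 2.15 × 5.7 = 1488 J
q2 (melt at 0 °C): 121.4 × 337.0 = 40912 J
q3 (heat water 0.0→61.4 °C): 121.4 × 4.14 × 61.4 = 30859 J
Total: 1488 + 40912 + 30859 = 73259 J = 73.3 kJ

q = 73.3 kJ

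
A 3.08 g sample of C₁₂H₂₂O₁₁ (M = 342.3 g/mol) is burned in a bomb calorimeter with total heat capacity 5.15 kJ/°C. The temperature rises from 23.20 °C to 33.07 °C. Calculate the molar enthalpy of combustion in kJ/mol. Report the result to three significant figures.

ΔT = 33.07 − 23.20 = 9.87 °C
q_cal = C_cal × ΔT = 5.15 × 9.87 = 50.8305 kJ
n = 3.08 / 342.3 = 0.008998 mol
q_rxn = −q_cal = -50.8305 kJ
ΔH = -50.8305 / 0.008998 = -5649 kJ/mol

ΔH = -5650 kJ/mol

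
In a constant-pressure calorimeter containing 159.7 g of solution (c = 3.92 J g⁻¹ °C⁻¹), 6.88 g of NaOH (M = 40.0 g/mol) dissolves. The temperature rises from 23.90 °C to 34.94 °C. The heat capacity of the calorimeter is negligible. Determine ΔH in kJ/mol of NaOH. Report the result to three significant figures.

|ΔT| = |34.94 − 23.90| = 11.04 °C
|q_surr| = (159.7 × 3.92) × 11.04 = 626.024 × 11.04 = 6911 J
n(NaOH) = 6.88 / 40.0 = 0.1720 mol
Temperature rose, so q_rxn = −|q_surr| = -6.911 kJ
ΔH = q_rxn / n = -40.18 kJ/mol

ΔH = -40.2 kJ/mol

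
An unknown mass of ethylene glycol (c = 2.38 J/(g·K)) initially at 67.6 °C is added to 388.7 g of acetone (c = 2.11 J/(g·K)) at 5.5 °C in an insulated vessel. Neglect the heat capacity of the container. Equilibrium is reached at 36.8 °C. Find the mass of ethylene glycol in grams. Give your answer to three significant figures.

m = 350 g

q_gained = (388.7 × 2.11) × (36.8 − 5.5) = 25670 J
q_lost = m × 2.38 × (67.6 − 36.8) = 73.304 m
m = 25670 / 73.304 = 350 g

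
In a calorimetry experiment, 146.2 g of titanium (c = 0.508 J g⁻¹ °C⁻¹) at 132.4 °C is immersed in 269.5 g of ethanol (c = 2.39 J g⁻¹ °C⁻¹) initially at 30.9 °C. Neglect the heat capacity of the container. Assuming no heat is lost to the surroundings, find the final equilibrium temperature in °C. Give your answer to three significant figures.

Heat lost by titanium = heat gained by ethanol.
(146.2)(0.508)(132.4 − T) = (269.5)(2.39)(T − 30.9)
74.2696 (132.4 − T) = 644.105 (T − 30.9)
9833.3 − 74.2696 T = 644.105 T − 19903
29736.3 = 718.3746 T
T = 41.39 °C

T_f = 41.4 °C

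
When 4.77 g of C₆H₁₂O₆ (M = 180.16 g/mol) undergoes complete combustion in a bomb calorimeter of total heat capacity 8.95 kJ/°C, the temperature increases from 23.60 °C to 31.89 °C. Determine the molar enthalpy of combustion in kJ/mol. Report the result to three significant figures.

ΔH = -2800 kJ/mol

ΔT = 31.89 − 23.60 = 8.29 °C
q_cal = C_cal × ΔT = 8.95 × 8.29 = 74.1955 kJ
n = 4.77 / 180.16 = 0.02648 mol
q_rxn = −q_cal = -74.1955 kJ
ΔH = -74.1955 / 0.02648 = -2802 kJ/mol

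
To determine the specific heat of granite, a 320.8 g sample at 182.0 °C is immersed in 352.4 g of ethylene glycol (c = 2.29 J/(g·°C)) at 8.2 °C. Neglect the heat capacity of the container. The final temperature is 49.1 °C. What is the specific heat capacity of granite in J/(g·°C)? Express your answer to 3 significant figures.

c = 0.774 J/(g·°C)

q_gained = (352.4 × 2.29) × (49.1 − 8.2) = 33010 J
q_lost = 320.8 × c × (182.0 − 49.1) = 42634.32 c
Set equal: c = 33010 / 42634.32 = 0.774 J/(g·°C)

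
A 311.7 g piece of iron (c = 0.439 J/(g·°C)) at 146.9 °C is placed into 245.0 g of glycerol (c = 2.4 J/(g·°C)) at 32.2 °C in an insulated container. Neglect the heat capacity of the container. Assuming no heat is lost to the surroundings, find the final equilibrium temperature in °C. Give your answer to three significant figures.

T_f = 53.9 °C

Heat lost by iron = heat gained by glycerol.
(311.7)(0.439)(146.9 − T) = (245.0)(2.4)(T − 32.2)
136.8363 (146.9 − T) = 588 (T − 32.2)
20101 − 136.8363 T = 588 T − 18934
39035 = 724.8363 T
T = 53.85 °C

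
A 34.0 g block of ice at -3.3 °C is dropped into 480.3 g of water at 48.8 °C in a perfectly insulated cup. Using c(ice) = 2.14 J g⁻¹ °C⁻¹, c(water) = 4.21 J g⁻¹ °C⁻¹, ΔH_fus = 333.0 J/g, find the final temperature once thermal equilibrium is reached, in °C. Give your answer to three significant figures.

T_f = 40.2 °C

Heat to bring ice to 0 °C and melt it: q₁ = 34.0×2.14×3.3 + 34.0×333.0 = 11562 J
Heat the water can supply cooling to 0 °C: 480.3×4.21×48.8 = 98676.7 J > q₁, so all ice melts.
Energy balance: 480.3×4.21×(48.8 − T) = 11562 + 34.0×4.21×(T − 0)
2022.063(48.8 − T) = 11562 + 143.14 T
98676.7 − 11562 = 2165.203 T
T = 87114.7 / 2165.203 = 40.23 °C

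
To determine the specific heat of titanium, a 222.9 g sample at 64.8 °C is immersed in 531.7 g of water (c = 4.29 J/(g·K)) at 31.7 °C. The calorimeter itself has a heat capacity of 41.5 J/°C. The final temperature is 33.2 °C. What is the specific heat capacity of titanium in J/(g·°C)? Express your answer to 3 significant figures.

q_gained = (531.7 × 4.29 + 41.5) × (33.2 − 31.7) = 3484 J
q_lost = 222.9 × c × (64.8 − 33.2) = 7043.64 c
Set equal: c = 3484 / 7043.64 = 0.495 J/(g·°C)

c = 0.495 J/(g·°C)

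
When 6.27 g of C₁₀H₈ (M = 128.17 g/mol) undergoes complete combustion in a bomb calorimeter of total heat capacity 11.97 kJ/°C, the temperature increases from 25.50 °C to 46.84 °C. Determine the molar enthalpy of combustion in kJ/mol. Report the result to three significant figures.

ΔH = -5220 kJ/mol

ΔT = 46.84 − 25.50 = 21.34 °C
q_cal = C_cal × ΔT = 11.97 × 21.34 = 255.4398 kJ
n = 6.27 / 128.17 = 0.04892 mol
q_rxn = −q_cal = -255.4398 kJ
ΔH = -255.4398 / 0.04892 = -5222 kJ/mol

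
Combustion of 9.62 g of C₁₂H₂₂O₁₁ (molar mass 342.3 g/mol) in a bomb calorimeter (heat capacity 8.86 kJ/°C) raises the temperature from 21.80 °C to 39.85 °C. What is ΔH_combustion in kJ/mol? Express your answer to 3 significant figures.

ΔH = -5690 kJ/mol

ΔT = 39.85 − 21.80 = 18.05 °C
q_cal = C_cal × ΔT = 8.86 × 18.05 = 159.923 kJ
n = 9.62 / 342.3 = 0.02810 mol
q_rxn = −q_cal = -159.923 kJ
ΔH = -159.923 / 0.02810 = -5691 kJ/mol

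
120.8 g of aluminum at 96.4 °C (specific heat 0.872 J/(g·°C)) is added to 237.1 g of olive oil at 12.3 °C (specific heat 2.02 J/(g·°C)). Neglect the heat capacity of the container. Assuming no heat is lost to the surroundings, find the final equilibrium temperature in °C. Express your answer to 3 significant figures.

T_f = 27.5 °C

Heat lost by aluminum = heat gained by olive oil.
(120.8)(0.872)(96.4 − T) = (237.1)(2.02)(T − 12.3)
105.3376 (96.4 − T) = 478.942 (T − 12.3)
10155 − 105.3376 T = 478.942 T − 5891.0
16046.0 = 584.2796 T
T = 27.46 °C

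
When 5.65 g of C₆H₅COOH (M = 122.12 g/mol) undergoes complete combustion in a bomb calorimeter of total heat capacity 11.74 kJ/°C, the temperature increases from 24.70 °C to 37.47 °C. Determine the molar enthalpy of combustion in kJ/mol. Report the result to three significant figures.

ΔT = 37.47 − 24.70 = 12.77 °C
q_cal = C_cal × ΔT = 11.74 × 12.77 = 149.9198 kJ
n = 5.65 / 122.12 = 0.04627 mol
q_rxn = −q_cal = -149.9198 kJ
ΔH = -149.9198 / 0.04627 = -3240 kJ/mol

ΔH = -3240 kJ/mol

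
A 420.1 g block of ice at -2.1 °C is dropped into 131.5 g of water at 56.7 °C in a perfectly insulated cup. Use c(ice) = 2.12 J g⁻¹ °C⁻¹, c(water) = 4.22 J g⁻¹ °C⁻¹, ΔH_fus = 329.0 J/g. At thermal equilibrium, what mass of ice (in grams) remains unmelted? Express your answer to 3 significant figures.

m_ice remaining = 330 g

Heat to warm all ice to 0 °C: 420.1×2.12×2.1 = 1870.3 J
Heat released by water cooling to 0 °C: 131.5×4.22×56.7 = 31465 J
31465 J < 1870.3 + 420.1×329.0 = 140083.2 J, so not all ice melts; final T = 0 °C.
Heat left for melting: 31465 − 1870.3 = 29594.7 J
Mass melted = 29594.7 / 329.0 = 89.95 g
Ice remaining = 420.1 − 89.95 = 330.15 g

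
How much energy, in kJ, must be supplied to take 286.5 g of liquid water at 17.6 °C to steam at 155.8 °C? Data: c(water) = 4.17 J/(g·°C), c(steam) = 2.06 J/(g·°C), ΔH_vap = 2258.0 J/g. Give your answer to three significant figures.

q = 778 kJ

q1 (heat water 17.6→100.0 °C): 286.5 × 4.17 × 82.4 = 98444 J
q2 (vaporize at 100 °C): 286.5 × 2258.0 = 646917 J
q3 (heat steam 100.0→155.8 °C): 286.5 × 2.06 × 55.8 = 32933 J
Total: 98444 + 646917 + 32933 = 778294 J = 778 kJ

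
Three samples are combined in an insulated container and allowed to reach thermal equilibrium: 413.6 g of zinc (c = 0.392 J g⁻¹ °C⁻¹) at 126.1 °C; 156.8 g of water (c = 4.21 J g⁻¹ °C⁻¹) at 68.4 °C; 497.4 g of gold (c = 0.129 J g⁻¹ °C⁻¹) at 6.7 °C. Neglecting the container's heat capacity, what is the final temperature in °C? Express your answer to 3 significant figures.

Σ mᵢcᵢ(T − Tᵢ) = 0  ⇒  T = Σ mᵢcᵢTᵢ / Σ mᵢcᵢ
Σ mᵢcᵢ = 413.6×0.392 + 156.8×4.21 + 497.4×0.129 = 886.4238
Σ mᵢcᵢTᵢ = 162.1312×126.1 + 660.128×68.4 + 64.1646×6.7 = 66027
T = 66027 / 886.4238 = 74.49 °C

T_f = 74.5 °C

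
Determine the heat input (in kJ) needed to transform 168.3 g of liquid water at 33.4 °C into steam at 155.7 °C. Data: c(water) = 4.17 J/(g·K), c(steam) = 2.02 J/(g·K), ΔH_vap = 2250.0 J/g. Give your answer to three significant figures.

q1 (heat water 33.4→100.0 °C): 168.3 × 4.17 × 66.6 = 46741 J
q2 (vaporize at 100 °C): 168.3 × 2250.0 = 378675 J
q3 (heat steam 100.0→155.7 °C): 168.3 × 2.02 × 55.7 = 18936 J
Total: 46741 + 378675 + 18936 = 444352 J = 444 kJ

q = 444 kJ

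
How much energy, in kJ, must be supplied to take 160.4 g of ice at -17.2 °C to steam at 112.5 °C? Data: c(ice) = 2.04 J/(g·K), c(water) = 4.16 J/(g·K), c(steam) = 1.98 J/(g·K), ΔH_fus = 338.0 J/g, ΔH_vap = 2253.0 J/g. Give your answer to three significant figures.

q1 (heat ice -17.2→0.0 °C): 160.4 × 2.04 × 17.2 = 5628 J
q2 (melt at 0 °C): 160.4 × 338.0 = 54215 J
q3 (heat water 0.0→100.0 °C): 160.4 × 4.16 × 100.0 = 66726 J
q4 (vaporize at 100 °C): 160.4 × 2253.0 = 361381 J
q5 (heat steam 100.0→112.5 °C): 160.4 × 1.98 × 12.5 = 3970 J
Total: 5628 + 54215 + 66726 + 361381 + 3970 = 491920 J = 492 kJ

q = 492 kJ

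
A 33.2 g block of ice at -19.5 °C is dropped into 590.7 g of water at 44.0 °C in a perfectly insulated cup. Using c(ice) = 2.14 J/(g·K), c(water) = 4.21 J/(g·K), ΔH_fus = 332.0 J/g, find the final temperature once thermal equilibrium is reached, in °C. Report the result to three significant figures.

T_f = 36.9 °C

Heat to bring ice to 0 °C and melt it: q₁ = 33.2×2.14×19.5 + 33.2×332.0 = 12408 J
Heat the water can supply cooling to 0 °C: 590.7×4.21×44.0 = 109421 J > q₁, so all ice melts.
Energy balance: 590.7×4.21×(44.0 − T) = 12408 + 33.2×4.21×(T − 0)
2486.847(44.0 − T) = 12408 + 139.772 T
109421 − 12408 = 2626.619 T
T = 97013 / 2626.619 = 36.93 °C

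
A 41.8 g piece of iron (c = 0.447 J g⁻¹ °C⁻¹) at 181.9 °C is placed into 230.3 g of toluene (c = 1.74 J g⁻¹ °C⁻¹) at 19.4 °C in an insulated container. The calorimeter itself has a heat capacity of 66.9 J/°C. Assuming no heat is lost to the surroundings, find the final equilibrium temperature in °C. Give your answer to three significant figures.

T_f = 25.6 °C

Heat lost by iron = heat gained by toluene + calorimeter.
(41.8)(0.447)(181.9 − T) = [(230.3)(1.74) + 66.9](T − 19.4)
18.6846 (181.9 − T) = 467.622 (T − 19.4)
3398.7 − 18.6846 T = 467.622 T − 9071.9
12470.6 = 486.3066 T
T = 25.64 °C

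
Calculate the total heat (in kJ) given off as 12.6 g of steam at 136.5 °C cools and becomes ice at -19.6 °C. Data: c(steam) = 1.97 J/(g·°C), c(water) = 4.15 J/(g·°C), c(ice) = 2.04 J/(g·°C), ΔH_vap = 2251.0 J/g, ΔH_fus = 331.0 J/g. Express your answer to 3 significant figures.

q1 (cool steam 136.5→100 °C): 12.6 × 1.97 × 36.5 = 906 J
q2 (condense at 100 °C): 12.6 × 2251.0 = 28363 J
q3 (cool water 100→0 °C): 12.6 × 4.15 × 100.0 = 5229 J
q4 (freeze at 0 °C): 12.6 × 331.0 = 4171 J
q5 (cool ice 0→-19.6 °C): 12.6 × 2.04 × 19.6 = 504 J
Total: 906 + 28363 + 5229 + 4171 + 504 = 39173 J = 39.2 kJ

q = 39.2 kJ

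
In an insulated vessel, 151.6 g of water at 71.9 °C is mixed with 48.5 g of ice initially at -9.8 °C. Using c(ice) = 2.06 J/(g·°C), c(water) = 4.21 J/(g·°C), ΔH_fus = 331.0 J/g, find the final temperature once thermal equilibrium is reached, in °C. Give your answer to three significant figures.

T_f = 34.3 °C

Heat to bring ice to 0 °C and melt it: q₁ = 48.5×2.06×9.8 + 48.5×331.0 = 17033 J
Heat the water can supply cooling to 0 °C: 151.6×4.21×71.9 = 45889.2 J > q₁, so all ice melts.
Energy balance: 151.6×4.21×(71.9 − T) = 17033 + 48.5×4.21×(T − 0)
638.236(71.9 − T) = 17033 + 204.185 T
45889.2 − 17033 = 842.421 T
T = 28856.2 / 842.421 = 34.25 °C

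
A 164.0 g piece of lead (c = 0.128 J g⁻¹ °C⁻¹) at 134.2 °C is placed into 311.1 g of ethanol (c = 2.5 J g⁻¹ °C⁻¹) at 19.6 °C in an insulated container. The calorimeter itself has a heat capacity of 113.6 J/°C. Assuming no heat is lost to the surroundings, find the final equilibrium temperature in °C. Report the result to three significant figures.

T_f = 22.2 °C

Heat lost by lead = heat gained by ethanol + calorimeter.
(164.0)(0.128)(134.2 − T) = [(311.1)(2.5) + 113.6](T − 19.6)
20.992 (134.2 − T) = 891.35 (T − 19.6)
2817.1 − 20.992 T = 891.35 T − 17470
20287.1 = 912.342 T
T = 22.24 °C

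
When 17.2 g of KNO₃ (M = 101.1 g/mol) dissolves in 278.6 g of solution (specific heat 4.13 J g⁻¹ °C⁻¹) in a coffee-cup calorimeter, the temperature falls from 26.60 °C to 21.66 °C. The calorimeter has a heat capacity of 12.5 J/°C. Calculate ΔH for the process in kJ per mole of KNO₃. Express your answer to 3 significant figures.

ΔH = 33.8 kJ/mol

|ΔT| = |21.66 − 26.60| = 4.94 °C
|q_surr| = (278.6 × 4.13 + 12.5) × 4.94 = 1163.118 × 4.94 = 5746 J
n(KNO₃) = 17.2 / 101.1 = 0.1701 mol
Temperature fell, so q_rxn = +|q_surr| = 5.746 kJ
ΔH = q_rxn / n = 33.78 kJ/mol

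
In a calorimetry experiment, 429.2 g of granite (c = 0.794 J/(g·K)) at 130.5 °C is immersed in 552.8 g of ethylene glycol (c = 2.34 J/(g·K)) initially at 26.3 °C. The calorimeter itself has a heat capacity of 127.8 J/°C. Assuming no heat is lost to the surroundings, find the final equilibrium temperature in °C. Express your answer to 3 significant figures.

Heat lost by granite = heat gained by ethylene glycol + calorimeter.
(429.2)(0.794)(130.5 − T) = [(552.8)(2.34) + 127.8](T − 26.3)
340.7848 (130.5 − T) = 1421.352 (T − 26.3)
44472 − 340.7848 T = 1421.352 T − 37382
81854 = 1762.1368 T
T = 46.45 °C

T_f = 46.5 °C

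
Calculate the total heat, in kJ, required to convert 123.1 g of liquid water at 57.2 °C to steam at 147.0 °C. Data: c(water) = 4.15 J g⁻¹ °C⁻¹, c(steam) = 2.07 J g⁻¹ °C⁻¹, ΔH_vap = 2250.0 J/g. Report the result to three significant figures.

q1 (heat water 57.2→100.0 °C): 123.1 × 4.15 × 42.8 = 21865 J
q2 (vaporize at 100 °C): 123.1 × 2250.0 = 276975 J
q3 (heat steam 100.0→147.0 °C): 123.1 × 2.07 × 47.0 = 11976 J
Total: 21865 + 276975 + 11976 = 310816 J = 311 kJ

q = 311 kJ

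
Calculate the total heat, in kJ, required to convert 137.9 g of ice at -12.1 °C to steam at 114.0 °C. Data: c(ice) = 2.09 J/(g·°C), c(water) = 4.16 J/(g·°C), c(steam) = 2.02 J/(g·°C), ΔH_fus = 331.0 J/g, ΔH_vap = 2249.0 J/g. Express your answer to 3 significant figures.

q1 (heat ice -12.1→0.0 °C): 137.9 × 2.09 × 12.1 = 3487 J
q2 (melt at 0 °C): 137.9 × 331.0 = 45645 J
q3 (heat water 0.0→100.0 °C): 137.9 × 4.16 × 100.0 = 57366 J
q4 (vaporize at 100 °C): 137.9 × 2249.0 = 310137 J
q5 (heat steam 100.0→114.0 °C): 137.9 × 2.02 × 14.0 = 3900 J
Total: 3487 + 45645 + 57366 + 310137 + 3900 = 420535 J = 421 kJ

q = 421 kJ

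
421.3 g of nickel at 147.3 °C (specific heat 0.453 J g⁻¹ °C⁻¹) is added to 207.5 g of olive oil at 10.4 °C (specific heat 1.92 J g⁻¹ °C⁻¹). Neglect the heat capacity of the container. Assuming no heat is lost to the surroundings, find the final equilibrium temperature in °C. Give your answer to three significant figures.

Heat lost by nickel = heat gained by olive oil.
(421.3)(0.453)(147.3 − T) = (207.5)(1.92)(T − 10.4)
190.8489 (147.3 − T) = 398.4 (T − 10.4)
28112 − 190.8489 T = 398.4 T − 4143.4
32255.4 = 589.2489 T
T = 54.74 °C

T_f = 54.7 °C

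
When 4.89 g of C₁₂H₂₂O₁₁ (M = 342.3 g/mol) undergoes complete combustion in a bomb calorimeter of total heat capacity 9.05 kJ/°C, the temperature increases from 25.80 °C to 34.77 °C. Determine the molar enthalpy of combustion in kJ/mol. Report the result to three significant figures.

ΔT = 34.77 − 25.80 = 8.97 °C
q_cal = C_cal × ΔT = 9.05 × 8.97 = 81.1785 kJ
n = 4.89 / 342.3 = 0.01429 mol
q_rxn = −q_cal = -81.1785 kJ
ΔH = -81.1785 / 0.01429 = -5681 kJ/mol

ΔH = -5680 kJ/mol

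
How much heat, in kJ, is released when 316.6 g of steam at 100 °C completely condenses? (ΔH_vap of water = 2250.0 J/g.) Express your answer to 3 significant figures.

q = 712 kJ

q = m × ΔH_vap = 316.6 × 2250.0 = 712400 J = 712 kJ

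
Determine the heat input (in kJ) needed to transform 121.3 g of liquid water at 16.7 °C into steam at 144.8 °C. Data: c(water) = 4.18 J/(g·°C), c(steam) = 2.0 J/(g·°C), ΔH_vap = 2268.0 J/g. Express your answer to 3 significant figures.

q = 328 kJ

q1 (heat water 16.7→100.0 °C): 121.3 × 4.18 × 83.3 = 42236 J
q2 (vaporize at 100 °C): 121.3 × 2268.0 = 275108 J
q3 (heat steam 100.0→144.8 °C): 121.3 × 2.0 × 44.8 = 10868 J
Total: 42236 + 275108 + 10868 = 328212 J = 328 kJ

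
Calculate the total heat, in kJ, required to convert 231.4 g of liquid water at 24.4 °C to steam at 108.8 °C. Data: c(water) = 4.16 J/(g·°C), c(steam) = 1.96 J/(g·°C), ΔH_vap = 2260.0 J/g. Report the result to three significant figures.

q = 600 kJ

q1 (heat water 24.4→100.0 °C): 231.4 × 4.16 × 75.6 = 72774 J
q2 (vaporize at 100 °C): 231.4 × 2260.0 = 522964 J
q3 (heat steam 100.0→108.8 °C): 231.4 × 1.96 × 8.8 = 3991 J
Total: 72774 + 522964 + 3991 = 599729 J = 600 kJ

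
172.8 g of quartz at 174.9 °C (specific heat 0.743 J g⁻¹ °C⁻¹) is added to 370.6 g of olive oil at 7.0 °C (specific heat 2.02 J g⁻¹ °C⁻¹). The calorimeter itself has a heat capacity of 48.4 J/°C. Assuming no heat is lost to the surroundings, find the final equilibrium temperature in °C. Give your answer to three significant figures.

Heat lost by quartz = heat gained by olive oil + calorimeter.
(172.8)(0.743)(174.9 − T) = [(370.6)(2.02) + 48.4](T − 7.0)
128.3904 (174.9 − T) = 797.012 (T − 7.0)
22455 − 128.3904 T = 797.012 T − 5579.1
28034.1 = 925.4024 T
T = 30.29 °C

T_f = 30.3 °C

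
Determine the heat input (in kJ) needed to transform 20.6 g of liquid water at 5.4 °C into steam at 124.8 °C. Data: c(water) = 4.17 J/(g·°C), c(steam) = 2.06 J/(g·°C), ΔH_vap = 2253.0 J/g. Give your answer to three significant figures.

q = 55.6 kJ

q1 (heat water 5.4→100.0 °C): 20.6 × 4.17 × 94.6 = 8126 J
q2 (vaporize at 100 °C): 20.6 × 2253.0 = 46412 J
q3 (heat steam 100.0→124.8 °C): 20.6 × 2.06 × 24.8 = 1052 J
Total: 8126 + 46412 + 1052 = 55590 J = 55.6 kJ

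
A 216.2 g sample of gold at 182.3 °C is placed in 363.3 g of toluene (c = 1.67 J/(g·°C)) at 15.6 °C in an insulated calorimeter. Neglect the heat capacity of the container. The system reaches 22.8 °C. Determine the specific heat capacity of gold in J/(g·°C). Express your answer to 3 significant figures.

c = 0.127 J/(g·°C)

q_gained = (363.3 × 1.67) × (22.8 − 15.6) = 4368 J
q_lost = 216.2 × c × (182.3 − 22.8) = 34483.9 c
Set equal: c = 4368 / 34483.9 = 0.127 J/(g·°C)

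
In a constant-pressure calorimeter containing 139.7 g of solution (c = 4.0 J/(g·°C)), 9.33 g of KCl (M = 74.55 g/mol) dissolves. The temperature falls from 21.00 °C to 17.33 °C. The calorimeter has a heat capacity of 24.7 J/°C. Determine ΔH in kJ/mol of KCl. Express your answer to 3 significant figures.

|ΔT| = |17.33 − 21.00| = 3.67 °C
|q_surr| = (139.7 × 4.0 + 24.7) × 3.67 = 583.5 × 3.67 = 2141 J
n(KCl) = 9.33 / 74.55 = 0.1252 mol
Temperature fell, so q_rxn = +|q_surr| = 2.141 kJ
ΔH = q_rxn / n = 17.10 kJ/mol

ΔH = 17.1 kJ/mol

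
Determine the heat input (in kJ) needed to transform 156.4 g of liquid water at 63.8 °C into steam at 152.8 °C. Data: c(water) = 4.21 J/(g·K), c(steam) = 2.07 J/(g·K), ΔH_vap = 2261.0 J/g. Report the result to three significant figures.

q1 (heat water 63.8→100.0 °C): 156.4 × 4.21 × 36.2 = 23836 J
q2 (vaporize at 100 °C): 156.4 × 2261.0 = 353620 J
q3 (heat steam 100.0→152.8 °C): 156.4 × 2.07 × 52.8 = 17094 J
Total: 23836 + 353620 + 17094 = 394550 J = 395 kJ

q = 395 kJ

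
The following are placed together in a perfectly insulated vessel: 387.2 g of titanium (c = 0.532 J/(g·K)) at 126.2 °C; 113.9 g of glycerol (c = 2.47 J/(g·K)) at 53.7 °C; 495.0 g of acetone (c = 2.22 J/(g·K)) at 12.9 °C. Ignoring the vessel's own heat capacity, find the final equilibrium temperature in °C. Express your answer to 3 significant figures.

Σ mᵢcᵢ(T − Tᵢ) = 0  ⇒  T = Σ mᵢcᵢTᵢ / Σ mᵢcᵢ
Σ mᵢcᵢ = 387.2×0.532 + 113.9×2.47 + 495.0×2.22 = 1586.2234
Σ mᵢcᵢTᵢ = 205.9904×126.2 + 281.333×53.7 + 1098.9×12.9 = 55279
T = 55279 / 1586.2234 = 34.849 °C

T_f = 34.8 °C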